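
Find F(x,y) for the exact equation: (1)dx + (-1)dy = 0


Check exactness: ∂M/∂y = 0 and ∂N/∂x = 0; equal, so the equation is exact.
Integrate M with respect to x (treating y as constant): ∫M dx = x + h(y).
Differentiate w.r.t. y and set equal to N: the x-dependent terms already match, leaving h'(y) = -1. Integrate: h(y) = -y.
So F(x,y) = -y + x.
General solution: -y + x = C.


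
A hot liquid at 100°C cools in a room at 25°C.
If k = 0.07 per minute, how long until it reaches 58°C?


From T(t) = T_a + (T₀ - T_a)e^(-kt), set T(t) = 58:
(58 - 25) / (100 - 25) = e^(-0.07t), so t = -ln(0.440)/0.07 ≈ 11.7 minutes.


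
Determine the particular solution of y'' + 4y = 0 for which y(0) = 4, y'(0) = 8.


Characteristic roots of r² + 4 = 0 are ±2i, so y = C₁cos(2x) + C₂sin(2x).
Apply y(0) = 4: C₁ = 4. Differentiate and apply y'(0) = 8: 2·C₂ = 8, so C₂ = 4.
Particular solution: y = 4cos(2x) + 4sin(2x).


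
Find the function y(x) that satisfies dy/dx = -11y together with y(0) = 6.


General solution of y' = -11y is y = Ce^(-11x).
Apply y(0) = 6: C = 6.
Particular solution: y = 6e^(-11x).


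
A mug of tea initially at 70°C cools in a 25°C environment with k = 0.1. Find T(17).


Newton's law: dT/dt = -k(T - T_a) has solution T(t) = T_a + (T₀ - T_a)e^(-kt).
Plug in T_a = 25, T₀ = 70, k = 0.1, t = 17: T(17) = 25 + (45)e^(-1.70) ≈ 33.2°C.


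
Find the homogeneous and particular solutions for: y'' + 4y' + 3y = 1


Characteristic roots of r² + 4r + 3 = 0 are -3, -1.
y_h = C₁e^(-3x) + C₂e^(-x).
Constant forcing; try y_p = A. Then 3A = 1 ⇒ A = 1/3.
General solution: y = C₁e^(-3x) + C₂e^(-x) + 1/3.


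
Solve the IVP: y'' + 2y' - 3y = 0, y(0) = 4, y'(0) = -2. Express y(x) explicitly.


Characteristic roots of r² + 2r - 3 = 0 are -3, 1.
General solution y = c₁ e^(-3x) + c₂ e^(x).
Apply y(0) = 4: c₁ + c₂ = 4. Apply y'(0) = -2: -3 c₁ + 1 c₂ = -2.
Solve: c₁ = 3/2, c₂ = 5/2.
Particular solution: y = (3/2)e^(-3x) + (5/2)e^(x).


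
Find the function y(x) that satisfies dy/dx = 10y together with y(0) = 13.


General solution of y' = 10y is y = Ce^(10x).
Apply y(0) = 13: C = 13.
Particular solution: y = 13e^(10x).


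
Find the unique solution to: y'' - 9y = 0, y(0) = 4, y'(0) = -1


Characteristic roots of r² - 9 = 0 are 3, -3.
General solution y = c₁ e^(3x) + c₂ e^(-3x).
Apply y(0) = 4: c₁ + c₂ = 4. Apply y'(0) = -1: 3 c₁ - 3 c₂ = -1.
Solve: c₁ = 11/6, c₂ = 13/6.
Particular solution: y = (11/6)e^(3x) + (13/6)e^(-3x).


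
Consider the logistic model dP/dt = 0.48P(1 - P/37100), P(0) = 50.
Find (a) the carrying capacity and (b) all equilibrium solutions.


Logistic ODE dP/dt = 0.48P(1 - P/37100) has equilibria where dP/dt = 0, i.e. P = 0 or P = 37100.
The coefficient (1 - P/K) = 0 when P = K, identifying K = 37100 as the carrying capacity.
(a) K = 37100; (b) equilibria P = 0 and P = 37100.


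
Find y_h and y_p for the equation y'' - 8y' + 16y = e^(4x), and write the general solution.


Characteristic polynomial (r - 4)² = 0; repeated root r = 4.
y_h = (C₁ + C₂x)e^(4x). Forcing matches the repeated root (resonance), so try y_p = Ax² e^(4x).
Substitute and solve for A: 2A = 1, so A = 1/2.
General solution: y = (C₁ + C₂x + (1/2)x²)e^(4x).


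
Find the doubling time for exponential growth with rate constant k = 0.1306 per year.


Exponential growth: P(t) = P₀ e^(0.1306t). Set P(t)/P₀ = 2: e^(0.1306t) = 2.
Solve: t = ln(2)/0.1306 ≈ 5.31 years.


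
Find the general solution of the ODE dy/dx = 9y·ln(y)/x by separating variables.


Separate: dy/[y ln(y)] = 9 dx/x.
Substitute u = ln(y): du/u = 9 dx/x.
Integrate: ln|ln(y)| = 9ln|x| + C₀, hence ln(y) = C·x^9.


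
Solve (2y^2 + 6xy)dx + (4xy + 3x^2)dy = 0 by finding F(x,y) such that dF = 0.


Check exactness: ∂M/∂y = 4y + 6x and ∂N/∂x = 4y + 6x; equal, so the equation is exact.
Integrate M with respect to x (treating y as constant): ∫M dx = 2xy^2 + 3x^2y + h(y).
Differentiate w.r.t. y and set equal to N: all terms match, so h'(y) = 0 and h is a constant absorbed into C.
General solution: 2xy^2 + 3x^2y = C.


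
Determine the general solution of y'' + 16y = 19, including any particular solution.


Homogeneous part: r² + 16 = 0 ⇒ r = ±4i, so y_h = C₁cos(4x) + C₂sin(4x).
Try constant y_p = A; plug in: 16A = 19 ⇒ A = 19/16.
General solution: y = C₁cos(4x) + C₂sin(4x) + 19/16.


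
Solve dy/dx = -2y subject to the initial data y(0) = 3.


General solution of y' = -2y is y = Ce^(-2x).
Apply y(0) = 3: C = 3.
Particular solution: y = 3e^(-2x).


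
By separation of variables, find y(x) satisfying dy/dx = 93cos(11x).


g(y) = 1, so integrate directly: y = ∫ 93cos(11x) dx = (93/11)sin(11x) + C.


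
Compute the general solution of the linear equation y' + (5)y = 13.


P(x) = 5, Q(x) = 13; integrating factor μ = e^(5x).
(μ y)' = 13e^(5x) ⇒ μ y = (13/5)e^(5x) + C.
Divide by μ: y = 13/5 + Ce^(-5x).


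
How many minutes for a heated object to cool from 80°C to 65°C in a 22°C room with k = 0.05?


From T(t) = T_a + (T₀ - T_a)e^(-kt), set T(t) = 65:
(65 - 22) / (80 - 22) = e^(-0.05t), so t = -ln(0.741)/0.05 ≈ 6.0 minutes.


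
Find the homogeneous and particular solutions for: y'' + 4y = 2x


Homogeneous: r² + 4 = 0 ⇒ r = ±2i, y_h = C₁cos(2x) + C₂sin(2x).
Polynomial forcing; try y_p = Ax + B. Then y_p'' + 4 y_p = 4(Ax + B) = 2x, so B = 0 and A = 1/2.
General solution: y = C₁cos(2x) + C₂sin(2x) + (1/2)x.


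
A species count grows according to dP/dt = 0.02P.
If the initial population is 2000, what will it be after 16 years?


The ODE dP/dt = 0.02P has solution P(t) = P(0)e^(0.02t).
Substitute P(0) = 2000 and t = 16: P(16) = 2000 e^(0.32) ≈ 2754.


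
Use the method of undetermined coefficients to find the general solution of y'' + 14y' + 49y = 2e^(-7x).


Characteristic polynomial (r + 7)² = 0; repeated root r = -7.
y_h = (C₁ + C₂x)e^(-7x). Forcing matches the repeated root (resonance), so try y_p = Ax² e^(-7x).
Substitute and solve for A: 2A = 2, so A = 1.
General solution: y = (C₁ + C₂x + x²)e^(-7x).


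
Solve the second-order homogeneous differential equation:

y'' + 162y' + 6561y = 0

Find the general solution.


Characteristic equation: r² + 162r + 6561 = 0, i.e. (r + 81)² = 0.
Repeated root r = -81; include an x factor for the second linearly independent solution.
General solution: y = (C₁ + C₂x)e^(-81x).


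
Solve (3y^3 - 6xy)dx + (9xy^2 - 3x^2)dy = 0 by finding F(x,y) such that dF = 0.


Check exactness: ∂M/∂y = 9y^2 - 6x and ∂N/∂x = 9y^2 - 6x; equal, so the equation is exact.
Integrate M with respect to x (treating y as constant): ∫M dx = 3xy^3 - 3x^2y + h(y).
Differentiate w.r.t. y and set equal to N: all terms match, so h'(y) = 0 and h is a constant absorbed into C.
General solution: 3xy^3 - 3x^2y = C.


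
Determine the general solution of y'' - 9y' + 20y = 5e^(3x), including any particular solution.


Characteristic roots of r² - 9r + 20 = 0 are 4, 5.
y_h = C₁e^(4x) + C₂e^(5x).
Forcing exponent 3 is not a characteristic root; try y_p = Ae^(3x).
Substitute: A·(9 + (-9)·3 + (20)) = A·2 = 5, so A = 5/2.
General solution: y = C₁e^(4x) + C₂e^(5x) + (5/2)e^(3x).


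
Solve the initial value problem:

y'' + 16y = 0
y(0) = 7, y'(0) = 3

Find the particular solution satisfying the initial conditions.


Characteristic roots of r² + 16 = 0 are ±4i, so y = C₁cos(4x) + C₂sin(4x).
Apply y(0) = 7: C₁ = 7. Differentiate and apply y'(0) = 3: 4·C₂ = 3, so C₂ = 3/4.
Particular solution: y = 7cos(4x) + (3/4)sin(4x).


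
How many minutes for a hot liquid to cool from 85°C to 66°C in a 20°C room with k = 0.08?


From T(t) = T_a + (T₀ - T_a)e^(-kt), set T(t) = 66:
(66 - 20) / (85 - 20) = e^(-0.08t), so t = -ln(0.708)/0.08 ≈ 4.3 minutes.


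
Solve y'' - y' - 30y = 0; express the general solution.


Characteristic equation: r² - r - 30 = 0.
Factor: (r - 6)(r + 5) = 0 ⇒ r = 6, -5 (distinct real).
General solution: y = C₁e^(6x) + C₂e^(-5x).


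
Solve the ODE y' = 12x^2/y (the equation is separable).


Separate variables: y dy = 12x^2 dx.
Integrate both sides: y²/2 = 4x^3 + C₀.
Multiply by 2: y² = 8x^3 + C.


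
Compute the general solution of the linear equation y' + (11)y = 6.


P(x) = 11, Q(x) = 6; integrating factor μ = e^(11x).
(μ y)' = 6e^(11x) ⇒ μ y = (6/11)e^(11x) + C.
Divide by μ: y = 6/11 + Ce^(-11x).


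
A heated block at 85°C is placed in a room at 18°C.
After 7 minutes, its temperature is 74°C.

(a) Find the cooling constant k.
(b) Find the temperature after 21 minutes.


Newton's law: T(t) = T_a + (T₀ - T_a)e^(-kt).
(a) Use T(7) = 74: (74 - 18)/(85 - 18) = e^(-k·7), so k = -ln(0.836)/7 ≈ 0.0256.
(b) Apply k to t = 21: T(21) = 18 + (67)e^(-0.538) ≈ 57.1°C.


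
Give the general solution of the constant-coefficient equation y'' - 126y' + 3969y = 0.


Characteristic equation: r² - 126r + 3969 = 0, i.e. (r - 63)² = 0.
Repeated root r = 63; include an x factor for the second linearly independent solution.
General solution: y = (C₁ + C₂x)e^(63x).


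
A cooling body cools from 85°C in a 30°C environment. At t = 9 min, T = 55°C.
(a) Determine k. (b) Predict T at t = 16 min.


Newton's law: T(t) = T_a + (T₀ - T_a)e^(-kt).
(a) Use T(9) = 55: (55 - 30)/(85 - 30) = e^(-k·9), so k = -ln(0.455)/9 ≈ 0.0876.
(b) Apply k to t = 16: T(16) = 30 + (55)e^(-1.402) ≈ 43.5°C.


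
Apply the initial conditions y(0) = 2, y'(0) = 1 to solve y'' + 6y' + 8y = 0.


Characteristic roots of r² + 6r + 8 = 0 are -2, -4.
General solution y = c₁ e^(-2x) + c₂ e^(-4x).
Apply y(0) = 2: c₁ + c₂ = 2. Apply y'(0) = 1: -2 c₁ - 4 c₂ = 1.
Solve: c₁ = 9/2, c₂ = -5/2.
Particular solution: y = (9/2)e^(-2x) - (5/2)e^(-4x).


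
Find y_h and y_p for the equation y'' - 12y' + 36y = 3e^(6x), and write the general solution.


Characteristic polynomial (r - 6)² = 0; repeated root r = 6.
y_h = (C₁ + C₂x)e^(6x). Forcing matches the repeated root (resonance), so try y_p = Ax² e^(6x).
Substitute and solve for A: 2A = 3, so A = 3/2.
General solution: y = (C₁ + C₂x + (3/2)x²)e^(6x).


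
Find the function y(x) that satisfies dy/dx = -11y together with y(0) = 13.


General solution of y' = -11y is y = Ce^(-11x).
Apply y(0) = 13: C = 13.
Particular solution: y = 13e^(-11x).


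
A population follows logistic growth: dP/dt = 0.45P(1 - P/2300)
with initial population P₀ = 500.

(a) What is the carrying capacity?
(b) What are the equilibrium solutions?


Logistic ODE dP/dt = 0.45P(1 - P/2300) has equilibria where dP/dt = 0, i.e. P = 0 or P = 2300.
The coefficient (1 - P/K) = 0 when P = K, identifying K = 2300 as the carrying capacity.
(a) K = 2300; (b) equilibria P = 0 and P = 2300.


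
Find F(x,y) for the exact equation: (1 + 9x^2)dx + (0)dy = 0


Check exactness: ∂M/∂y = 0 and ∂N/∂x = 0; equal, so the equation is exact.
Integrate M with respect to x (treating y as constant): ∫M dx = x + 3x^3 + h(y).
Differentiate w.r.t. y and set equal to N: all terms match, so h'(y) = 0 and h is a constant absorbed into C.
General solution: x + 3x^3 = C.


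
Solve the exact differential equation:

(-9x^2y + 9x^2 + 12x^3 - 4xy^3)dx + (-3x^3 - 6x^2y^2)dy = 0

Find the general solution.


Check exactness: ∂M/∂y = -9x^2 - 12xy^2 and ∂N/∂x = -9x^2 - 12xy^2; equal, so the equation is exact.
Integrate M with respect to x (treating y as constant): ∫M dx = -3x^3y + 3x^3 + 3x^4 - 2x^2y^3 + h(y).
Differentiate w.r.t. y and set equal to N: all terms match, so h'(y) = 0 and h is a constant absorbed into C.
General solution: -3x^3y + 3x^3 + 3x^4 - 2x^2y^3 = C.


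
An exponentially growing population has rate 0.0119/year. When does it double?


Exponential growth: P(t) = P₀ e^(0.0119t). Set P(t)/P₀ = 2: e^(0.0119t) = 2.
Solve: t = ln(2)/0.0119 ≈ 58.25 years.


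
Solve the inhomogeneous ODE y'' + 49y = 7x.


Homogeneous: r² + 49 = 0 ⇒ r = ±7i, y_h = C₁cos(7x) + C₂sin(7x).
Polynomial forcing; try y_p = Ax + B. Then y_p'' + 49 y_p = 49(Ax + B) = 7x, so B = 0 and A = 1/7.
General solution: y = C₁cos(7x) + C₂sin(7x) + (1/7)x.


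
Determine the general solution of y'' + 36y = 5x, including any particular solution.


Homogeneous: r² + 36 = 0 ⇒ r = ±6i, y_h = C₁cos(6x) + C₂sin(6x).
Polynomial forcing; try y_p = Ax + B. Then y_p'' + 36 y_p = 36(Ax + B) = 5x, so B = 0 and A = 5/36.
General solution: y = C₁cos(6x) + C₂sin(6x) + (5/36)x.


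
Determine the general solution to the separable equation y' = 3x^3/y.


Separate variables: y dy = 3x^3 dx.
Integrate both sides: y²/2 = (3/4)x^4 + C₀.
Multiply by 2: y² = (3/2)x^4 + C.


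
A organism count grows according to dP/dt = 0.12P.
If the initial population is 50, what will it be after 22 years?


The ODE dP/dt = 0.12P has solution P(t) = P(0)e^(0.12t).
Substitute P(0) = 50 and t = 22: P(22) = 50 e^(2.64) ≈ 701.


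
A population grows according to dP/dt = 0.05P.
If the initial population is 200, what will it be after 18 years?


The ODE dP/dt = 0.05P has solution P(t) = P(0)e^(0.05t).
Substitute P(0) = 200 and t = 18: P(18) = 200 e^(0.90) ≈ 492.


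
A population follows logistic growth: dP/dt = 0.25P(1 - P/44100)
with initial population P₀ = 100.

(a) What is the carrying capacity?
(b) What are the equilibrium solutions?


Logistic ODE dP/dt = 0.25P(1 - P/44100) has equilibria where dP/dt = 0, i.e. P = 0 or P = 44100.
The coefficient (1 - P/K) = 0 when P = K, identifying K = 44100 as the carrying capacity.
(a) K = 44100; (b) equilibria P = 0 and P = 44100.


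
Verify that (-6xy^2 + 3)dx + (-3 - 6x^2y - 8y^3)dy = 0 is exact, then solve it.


Check exactness: ∂M/∂y = -12xy and ∂N/∂x = -12xy; equal, so the equation is exact.
Integrate M with respect to x (treating y as constant): ∫M dx = -3x^2y^2 + 3x + h(y).
Differentiate w.r.t. y and set equal to N: the x-dependent terms already match, leaving h'(y) = -3 - 8y^3. Integrate: h(y) = -3y - 2y^4.
So F(x,y) = -3y - 3x^2y^2 + 3x - 2y^4.
General solution: -3y - 3x^2y^2 + 3x - 2y^4 = C.


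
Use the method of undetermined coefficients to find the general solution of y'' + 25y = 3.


Homogeneous part: r² + 25 = 0 ⇒ r = ±5i, so y_h = C₁cos(5x) + C₂sin(5x).
Try constant y_p = A; plug in: 25A = 3 ⇒ A = 3/25.
General solution: y = C₁cos(5x) + C₂sin(5x) + 3/25.


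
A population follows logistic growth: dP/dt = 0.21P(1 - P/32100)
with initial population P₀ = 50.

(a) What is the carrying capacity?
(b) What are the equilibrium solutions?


Logistic ODE dP/dt = 0.21P(1 - P/32100) has equilibria where dP/dt = 0, i.e. P = 0 or P = 32100.
The coefficient (1 - P/K) = 0 when P = K, identifying K = 32100 as the carrying capacity.
(a) K = 32100; (b) equilibria P = 0 and P = 32100.


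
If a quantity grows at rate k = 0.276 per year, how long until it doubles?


Exponential growth: P(t) = P₀ e^(0.276t). Set P(t)/P₀ = 2: e^(0.276t) = 2.
Solve: t = ln(2)/0.276 ≈ 2.51 years.


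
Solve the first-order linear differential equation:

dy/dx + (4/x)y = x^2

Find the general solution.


P(x) = 4/x ⇒ μ = x^4.
(x^4 y)' = x^4·x^2 = x^6.
Integrate: x^4 y = x^7/(7) + C.
Solve for y: y = (1/7)x^3 + C/x^4.


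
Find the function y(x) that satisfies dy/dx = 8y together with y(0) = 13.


General solution of y' = 8y is y = Ce^(8x).
Apply y(0) = 13: C = 13.
Particular solution: y = 13e^(8x).


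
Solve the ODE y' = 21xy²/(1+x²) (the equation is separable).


Separate: dy/y² = 21x/(1+x²) dx.
Integrate LHS: ∫ dy/y² = -1/y.
Integrate RHS via u = 1+x²: (21/2)ln(1+x²) + C.
Result: -1/y = (21/2)ln(1+x²) + C.


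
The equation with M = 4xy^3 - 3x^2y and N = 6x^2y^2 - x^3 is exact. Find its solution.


Check exactness: ∂M/∂y = 12xy^2 - 3x^2 and ∂N/∂x = 12xy^2 - 3x^2; equal, so the equation is exact.
Integrate M with respect to x (treating y as constant): ∫M dx = 2x^2y^3 - x^3y + h(y).
Differentiate w.r.t. y and set equal to N: all terms match, so h'(y) = 0 and h is a constant absorbed into C.
General solution: 2x^2y^3 - x^3y = C.


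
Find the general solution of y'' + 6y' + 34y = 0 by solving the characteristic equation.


Characteristic equation: r² + 6r + 34 = 0.
Discriminant is negative; roots r = -3 ± 5i (complex conjugate pair).
General solution uses e^(α x)(C₁ cos(β x) + C₂ sin(β x)): y = e^(-3x)(C₁cos(5x) + C₂sin(5x)).


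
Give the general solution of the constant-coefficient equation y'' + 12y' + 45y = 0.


Characteristic equation: r² + 12r + 45 = 0.
Discriminant is negative; roots r = -6 ± 3i (complex conjugate pair).
General solution uses e^(α x)(C₁ cos(β x) + C₂ sin(β x)): y = e^(-6x)(C₁cos(3x) + C₂sin(3x)).


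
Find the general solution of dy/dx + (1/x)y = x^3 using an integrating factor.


P(x) = 1/x ⇒ μ = x^1.
(x^1 y)' = x^1·x^3 = x^4.
Integrate: x^1 y = x^5/(5) + C.
Solve for y: y = (1/5)x^4 + C/x^1.


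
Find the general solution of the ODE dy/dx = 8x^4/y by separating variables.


Separate variables: y dy = 8x^4 dx.
Integrate both sides: y²/2 = (8/5)x^5 + C₀.
Multiply by 2: y² = (16/5)x^5 + C.


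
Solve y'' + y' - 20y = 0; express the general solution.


Characteristic equation: r² + r - 20 = 0.
Factor: (r - 4)(r + 5) = 0 ⇒ r = 4, -5 (distinct real).
General solution: y = C₁e^(4x) + C₂e^(-5x).


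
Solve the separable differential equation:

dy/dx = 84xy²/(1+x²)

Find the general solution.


Separate: dy/y² = 84x/(1+x²) dx.
Integrate LHS: ∫ dy/y² = -1/y.
Integrate RHS via u = 1+x²: 42ln(1+x²) + C.
Result: -1/y = 42ln(1+x²) + C.


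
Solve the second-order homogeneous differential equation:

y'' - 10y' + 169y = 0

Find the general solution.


Characteristic equation: r² - 10r + 169 = 0.
Discriminant is negative; roots r = 5 ± 12i (complex conjugate pair).
General solution uses e^(α x)(C₁ cos(β x) + C₂ sin(β x)): y = e^(5x)(C₁cos(12x) + C₂sin(12x)).


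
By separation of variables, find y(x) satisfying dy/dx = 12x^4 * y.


Separate variables: dy/y = 12x^4 dx.
Integrate: ln|y| = (12/5)x^5 + C₀.
Exponentiate: y = Ce^((12/5)x^5).


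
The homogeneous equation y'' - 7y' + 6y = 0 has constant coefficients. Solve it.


Characteristic equation: r² - 7r + 6 = 0.
Factor: (r - 6)(r - 1) = 0 ⇒ r = 6, 1 (distinct real).
General solution: y = C₁e^(6x) + C₂e^(x).


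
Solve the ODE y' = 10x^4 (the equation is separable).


Integrate both sides with respect to x: y = ∫ 10x^4 dx = 2x^5 + C.


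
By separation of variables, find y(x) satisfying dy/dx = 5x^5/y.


Separate variables: y dy = 5x^5 dx.
Integrate both sides: y²/2 = (5/6)x^6 + C₀.
Multiply by 2: y² = (5/3)x^6 + C.


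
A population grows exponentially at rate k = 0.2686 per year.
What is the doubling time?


Exponential growth: P(t) = P₀ e^(0.2686t). Set P(t)/P₀ = 2: e^(0.2686t) = 2.
Solve: t = ln(2)/0.2686 ≈ 2.58 years.


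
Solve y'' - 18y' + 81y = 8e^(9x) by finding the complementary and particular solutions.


Characteristic polynomial (r - 9)² = 0; repeated root r = 9.
y_h = (C₁ + C₂x)e^(9x). Forcing matches the repeated root (resonance), so try y_p = Ax² e^(9x).
Substitute and solve for A: 2A = 8, so A = 4.
General solution: y = (C₁ + C₂x + 4x²)e^(9x).


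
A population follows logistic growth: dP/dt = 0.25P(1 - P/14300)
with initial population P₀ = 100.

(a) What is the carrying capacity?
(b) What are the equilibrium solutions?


Logistic ODE dP/dt = 0.25P(1 - P/14300) has equilibria where dP/dt = 0, i.e. P = 0 or P = 14300.
The coefficient (1 - P/K) = 0 when P = K, identifying K = 14300 as the carrying capacity.
(a) K = 14300; (b) equilibria P = 0 and P = 14300.


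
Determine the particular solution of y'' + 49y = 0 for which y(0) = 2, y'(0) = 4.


Characteristic roots of r² + 49 = 0 are ±7i, so y = C₁cos(7x) + C₂sin(7x).
Apply y(0) = 2: C₁ = 2. Differentiate and apply y'(0) = 4: 7·C₂ = 4, so C₂ = 4/7.
Particular solution: y = 2cos(7x) + (4/7)sin(7x).


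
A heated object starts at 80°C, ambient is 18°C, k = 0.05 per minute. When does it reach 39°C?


From T(t) = T_a + (T₀ - T_a)e^(-kt), set T(t) = 39:
(39 - 18) / (80 - 18) = e^(-0.05t), so t = -ln(0.339)/0.05 ≈ 21.7 minutes.


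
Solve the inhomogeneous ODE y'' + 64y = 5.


Homogeneous part: r² + 64 = 0 ⇒ r = ±8i, so y_h = C₁cos(8x) + C₂sin(8x).
Try constant y_p = A; plug in: 64A = 5 ⇒ A = 5/64.
General solution: y = C₁cos(8x) + C₂sin(8x) + 5/64.


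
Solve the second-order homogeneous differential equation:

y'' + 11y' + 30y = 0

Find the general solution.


Characteristic equation: r² + 11r + 30 = 0.
Factor: (r + 6)(r + 5) = 0 ⇒ r = -6, -5 (distinct real).
General solution: y = C₁e^(-6x) + C₂e^(-5x).


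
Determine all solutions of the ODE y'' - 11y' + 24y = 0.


Characteristic equation: r² - 11r + 24 = 0.
Factor: (r - 8)(r - 3) = 0 ⇒ r = 8, 3 (distinct real).
General solution: y = C₁e^(8x) + C₂e^(3x).


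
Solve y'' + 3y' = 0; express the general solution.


Characteristic equation: r² + 3r = 0.
Factor: (r - 0)(r + 3) = 0 ⇒ r = 0, -3 (distinct real).
General solution: y = C₁ + C₂e^(-3x).


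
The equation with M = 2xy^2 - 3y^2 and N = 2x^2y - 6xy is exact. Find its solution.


Check exactness: ∂M/∂y = 4xy - 6y and ∂N/∂x = 4xy - 6y; equal, so the equation is exact.
Integrate M with respect to x (treating y as constant): ∫M dx = x^2y^2 - 3xy^2 + h(y).
Differentiate w.r.t. y and set equal to N: all terms match, so h'(y) = 0 and h is a constant absorbed into C.
General solution: x^2y^2 - 3xy^2 = C.


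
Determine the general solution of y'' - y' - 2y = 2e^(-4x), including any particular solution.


Characteristic roots of r² - r - 2 = 0 are -1, 2.
y_h = C₁e^(-x) + C₂e^(2x).
Forcing exponent -4 is not a characteristic root; try y_p = Ae^(-4x).
Substitute: A·(16 + (-1)·-4 + (-2)) = A·18 = 2, so A = 1/9.
General solution: y = C₁e^(-x) + C₂e^(2x) + (1/9)e^(-4x).


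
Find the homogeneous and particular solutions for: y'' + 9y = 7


Homogeneous part: r² + 9 = 0 ⇒ r = ±3i, so y_h = C₁cos(3x) + C₂sin(3x).
Try constant y_p = A; plug in: 9A = 7 ⇒ A = 7/9.
General solution: y = C₁cos(3x) + C₂sin(3x) + 7/9.


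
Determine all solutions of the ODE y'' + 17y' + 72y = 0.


Characteristic equation: r² + 17r + 72 = 0.
Factor: (r + 9)(r + 8) = 0 ⇒ r = -9, -8 (distinct real).
General solution: y = C₁e^(-9x) + C₂e^(-8x).


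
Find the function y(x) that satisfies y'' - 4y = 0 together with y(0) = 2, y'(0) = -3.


Characteristic roots of r² - 4 = 0 are 2, -2.
General solution y = c₁ e^(2x) + c₂ e^(-2x).
Apply y(0) = 2: c₁ + c₂ = 2. Apply y'(0) = -3: 2 c₁ - 2 c₂ = -3.
Solve: c₁ = 1/4, c₂ = 7/4.
Particular solution: y = (1/4)e^(2x) + (7/4)e^(-2x).


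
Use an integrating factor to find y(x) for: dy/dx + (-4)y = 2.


P(x) = -4 ⇒ μ = e^(-4x).
(μ y)' = 2e^(-4x) ⇒ μ y = -(1/2)e^(-4x) + C.
Divide by μ: y = -1/2 + Ce^(4x).


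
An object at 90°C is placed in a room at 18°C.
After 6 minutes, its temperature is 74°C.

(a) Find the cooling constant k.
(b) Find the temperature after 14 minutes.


Newton's law: T(t) = T_a + (T₀ - T_a)e^(-kt).
(a) Use T(6) = 74: (74 - 18)/(90 - 18) = e^(-k·6), so k = -ln(0.778)/6 ≈ 0.0419.
(b) Apply k to t = 14: T(14) = 18 + (72)e^(-0.586) ≈ 58.1°C.


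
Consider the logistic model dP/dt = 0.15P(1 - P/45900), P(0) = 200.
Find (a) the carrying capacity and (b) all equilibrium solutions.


Logistic ODE dP/dt = 0.15P(1 - P/45900) has equilibria where dP/dt = 0, i.e. P = 0 or P = 45900.
The coefficient (1 - P/K) = 0 when P = K, identifying K = 45900 as the carrying capacity.
(a) K = 45900; (b) equilibria P = 0 and P = 45900.


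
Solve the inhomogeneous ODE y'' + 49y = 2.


Homogeneous part: r² + 49 = 0 ⇒ r = ±7i, so y_h = C₁cos(7x) + C₂sin(7x).
Try constant y_p = A; plug in: 49A = 2 ⇒ A = 2/49.
General solution: y = C₁cos(7x) + C₂sin(7x) + 2/49.


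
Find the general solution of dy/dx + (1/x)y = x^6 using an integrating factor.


P(x) = 1/x ⇒ μ = x^1.
(x^1 y)' = x^7 ⇒ x^1 y = x^8/(8) + C.
Solve for y: y = (1/8)x^7 + C/x^1.


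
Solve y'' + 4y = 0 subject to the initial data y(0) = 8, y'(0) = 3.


Characteristic roots of r² + 4 = 0 are ±2i, so y = C₁cos(2x) + C₂sin(2x).
Apply y(0) = 8: C₁ = 8. Differentiate and apply y'(0) = 3: 2·C₂ = 3, so C₂ = 3/2.
Particular solution: y = 8cos(2x) + (3/2)sin(2x).


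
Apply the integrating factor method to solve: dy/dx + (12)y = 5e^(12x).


P(x) = 12 ⇒ μ = e^(12x).
(μ y)' = 5e^(24x) ⇒ μ y = (5/24)e^(24x) + C.
Divide by μ: y = (5/24)e^(12x) + Ce^(-12x).


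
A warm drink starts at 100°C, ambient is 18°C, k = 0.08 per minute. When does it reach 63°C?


From T(t) = T_a + (T₀ - T_a)e^(-kt), set T(t) = 63:
(63 - 18) / (100 - 18) = e^(-0.08t), so t = -ln(0.549)/0.08 ≈ 7.5 minutes.


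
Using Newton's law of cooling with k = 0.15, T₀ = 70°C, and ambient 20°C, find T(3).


Newton's law: dT/dt = -k(T - T_a) has solution T(t) = T_a + (T₀ - T_a)e^(-kt).
Plug in T_a = 20, T₀ = 70, k = 0.15, t = 3: T(3) = 20 + (50)e^(-0.45) ≈ 51.9°C.


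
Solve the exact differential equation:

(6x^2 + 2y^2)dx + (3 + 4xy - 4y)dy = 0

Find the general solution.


Check exactness: ∂M/∂y = 4y and ∂N/∂x = 4y; equal, so the equation is exact.
Integrate M with respect to x (treating y as constant): ∫M dx = 2x^3 + 2xy^2 + h(y).
Differentiate w.r.t. y and set equal to N: the x-dependent terms already match, leaving h'(y) = 3 - 4y. Integrate: h(y) = 3y - 2y^2.
So F(x,y) = 2x^3 + 3y + 2xy^2 - 2y^2.
General solution: 2x^3 + 3y + 2xy^2 - 2y^2 = C.


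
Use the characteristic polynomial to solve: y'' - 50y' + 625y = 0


Characteristic equation: r² - 50r + 625 = 0, i.e. (r - 25)² = 0.
Repeated root r = 25; include an x factor for the second linearly independent solution.
General solution: y = (C₁ + C₂x)e^(25x).


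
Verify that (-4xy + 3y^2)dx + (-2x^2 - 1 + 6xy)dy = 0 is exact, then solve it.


Check exactness: ∂M/∂y = -4x + 6y and ∂N/∂x = -4x + 6y; equal, so the equation is exact.
Integrate M with respect to x (treating y as constant): ∫M dx = -2x^2y + 3xy^2 + h(y).
Differentiate w.r.t. y and set equal to N: the x-dependent terms already match, leaving h'(y) = -1. Integrate: h(y) = -y.
So F(x,y) = -2x^2y - y + 3xy^2.
General solution: -2x^2y - y + 3xy^2 = C.


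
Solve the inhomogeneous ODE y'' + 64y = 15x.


Homogeneous: r² + 64 = 0 ⇒ r = ±8i, y_h = C₁cos(8x) + C₂sin(8x).
Polynomial forcing; try y_p = Ax + B. Then y_p'' + 64 y_p = 64(Ax + B) = 15x, so B = 0 and A = 15/64.
General solution: y = C₁cos(8x) + C₂sin(8x) + (15/64)x.


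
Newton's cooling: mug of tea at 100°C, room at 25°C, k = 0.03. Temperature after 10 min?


Newton's law: dT/dt = -k(T - T_a) has solution T(t) = T_a + (T₀ - T_a)e^(-kt).
Plug in T_a = 25, T₀ = 100, k = 0.03, t = 10: T(10) = 25 + (75)e^(-0.30) ≈ 80.6°C.


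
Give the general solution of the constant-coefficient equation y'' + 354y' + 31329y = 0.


Characteristic equation: r² + 354r + 31329 = 0, i.e. (r + 177)² = 0.
Repeated root r = -177; include an x factor for the second linearly independent solution.
General solution: y = (C₁ + C₂x)e^(-177x).


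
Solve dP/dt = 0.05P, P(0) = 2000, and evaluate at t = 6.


The ODE dP/dt = 0.05P has solution P(t) = P(0)e^(0.05t).
Substitute P(0) = 2000 and t = 6: P(6) = 2000 e^(0.30) ≈ 2700.


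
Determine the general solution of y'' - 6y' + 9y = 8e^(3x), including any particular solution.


Characteristic polynomial (r - 3)² = 0; repeated root r = 3.
y_h = (C₁ + C₂x)e^(3x). Forcing matches the repeated root (resonance), so try y_p = Ax² e^(3x).
Substitute and solve for A: 2A = 8, so A = 4.
General solution: y = (C₁ + C₂x + 4x²)e^(3x).


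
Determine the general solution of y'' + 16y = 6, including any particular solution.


Homogeneous part: r² + 16 = 0 ⇒ r = ±4i, so y_h = C₁cos(4x) + C₂sin(4x).
Try constant y_p = A; plug in: 16A = 6 ⇒ A = 3/8.
General solution: y = C₁cos(4x) + C₂sin(4x) + 3/8.


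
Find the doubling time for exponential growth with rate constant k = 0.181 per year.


Exponential growth: P(t) = P₀ e^(0.181t). Set P(t)/P₀ = 2: e^(0.181t) = 2.
Solve: t = ln(2)/0.181 ≈ 3.83 years.


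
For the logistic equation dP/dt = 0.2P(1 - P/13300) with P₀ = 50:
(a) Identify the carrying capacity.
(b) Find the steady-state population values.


Logistic ODE dP/dt = 0.2P(1 - P/13300) has equilibria where dP/dt = 0, i.e. P = 0 or P = 13300.
The coefficient (1 - P/K) = 0 when P = K, identifying K = 13300 as the carrying capacity.
(a) K = 13300; (b) equilibria P = 0 and P = 13300.


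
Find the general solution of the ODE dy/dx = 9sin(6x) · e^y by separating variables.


Separate: e^(-y) dy = 9sin(6x) dx.
Integrate: -e^(-y) = -(3/2)cos(6x) + C₀.
Rearrange: e^(-y) = (3/2)cos(6x) + C.


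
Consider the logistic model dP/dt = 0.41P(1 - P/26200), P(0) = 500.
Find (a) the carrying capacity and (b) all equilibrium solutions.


Logistic ODE dP/dt = 0.41P(1 - P/26200) has equilibria where dP/dt = 0, i.e. P = 0 or P = 26200.
The coefficient (1 - P/K) = 0 when P = K, identifying K = 26200 as the carrying capacity.
(a) K = 26200; (b) equilibria P = 0 and P = 26200.


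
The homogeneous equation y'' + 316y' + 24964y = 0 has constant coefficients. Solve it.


Characteristic equation: r² + 316r + 24964 = 0, i.e. (r + 158)² = 0.
Repeated root r = -158; include an x factor for the second linearly independent solution.
General solution: y = (C₁ + C₂x)e^(-158x).


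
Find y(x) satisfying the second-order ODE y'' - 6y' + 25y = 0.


Characteristic equation: r² - 6r + 25 = 0.
Discriminant is negative; roots r = 3 ± 4i (complex conjugate pair).
General solution uses e^(α x)(C₁ cos(β x) + C₂ sin(β x)): y = e^(3x)(C₁cos(4x) + C₂sin(4x)).


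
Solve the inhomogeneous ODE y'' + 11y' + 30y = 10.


Characteristic roots of r² + 11r + 30 = 0 are -5, -6.
y_h = C₁e^(-5x) + C₂e^(-6x).
Constant forcing; try y_p = A. Then 30A = 10 ⇒ A = 1/3.
General solution: y = C₁e^(-5x) + C₂e^(-6x) + 1/3.


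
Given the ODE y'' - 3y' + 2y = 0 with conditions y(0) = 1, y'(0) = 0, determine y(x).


Characteristic roots of r² - 3r + 2 = 0 are 1, 2.
General solution y = c₁ e^(x) + c₂ e^(2x).
Apply y(0) = 1: c₁ + c₂ = 1. Apply y'(0) = 0: 1 c₁ + 2 c₂ = 0.
Solve: c₁ = 2, c₂ = -1.
Particular solution: y = 2e^(x) - e^(2x).


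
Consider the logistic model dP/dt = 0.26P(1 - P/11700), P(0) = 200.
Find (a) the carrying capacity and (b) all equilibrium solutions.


Logistic ODE dP/dt = 0.26P(1 - P/11700) has equilibria where dP/dt = 0, i.e. P = 0 or P = 11700.
The coefficient (1 - P/K) = 0 when P = K, identifying K = 11700 as the carrying capacity.
(a) K = 11700; (b) equilibria P = 0 and P = 11700.


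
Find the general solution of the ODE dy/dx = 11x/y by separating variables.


Separate variables: y dy = 11x dx.
Integrate both sides: y²/2 = (11/2)x^2 + C₀.
Multiply by 2: y² = 11x^2 + C.


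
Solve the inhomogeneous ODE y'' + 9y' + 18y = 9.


Characteristic roots of r² + 9r + 18 = 0 are -6, -3.
y_h = C₁e^(-6x) + C₂e^(-3x).
Constant forcing; try y_p = A. Then 18A = 9 ⇒ A = 1/2.
General solution: y = C₁e^(-6x) + C₂e^(-3x) + 1/2.


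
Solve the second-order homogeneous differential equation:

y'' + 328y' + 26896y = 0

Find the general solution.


Characteristic equation: r² + 328r + 26896 = 0, i.e. (r + 164)² = 0.
Repeated root r = -164; include an x factor for the second linearly independent solution.
General solution: y = (C₁ + C₂x)e^(-164x).


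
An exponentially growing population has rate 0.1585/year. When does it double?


Exponential growth: P(t) = P₀ e^(0.1585t). Set P(t)/P₀ = 2: e^(0.1585t) = 2.
Solve: t = ln(2)/0.1585 ≈ 4.37 years.


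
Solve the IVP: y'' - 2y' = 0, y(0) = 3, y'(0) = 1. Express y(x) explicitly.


Characteristic roots of r² - 2r = 0 are 2, 0.
General solution y = c₁ e^(2x) + c₂.
Apply y(0) = 3: c₁ + c₂ = 3. Apply y'(0) = 1: 2 c₁ + 0 c₂ = 1.
Solve: c₁ = 1/2, c₂ = 5/2.
Particular solution: y = (1/2)e^(2x) + 5/2.


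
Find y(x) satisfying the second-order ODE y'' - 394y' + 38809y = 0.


Characteristic equation: r² - 394r + 38809 = 0, i.e. (r - 197)² = 0.
Repeated root r = 197; include an x factor for the second linearly independent solution.
General solution: y = (C₁ + C₂x)e^(197x).


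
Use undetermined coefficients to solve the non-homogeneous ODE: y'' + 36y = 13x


Homogeneous: r² + 36 = 0 ⇒ r = ±6i, y_h = C₁cos(6x) + C₂sin(6x).
Polynomial forcing; try y_p = Ax + B. Then y_p'' + 36 y_p = 36(Ax + B) = 13x, so B = 0 and A = 13/36.
General solution: y = C₁cos(6x) + C₂sin(6x) + (13/36)x.


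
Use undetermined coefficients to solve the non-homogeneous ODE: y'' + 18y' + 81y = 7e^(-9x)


Characteristic polynomial (r + 9)² = 0; repeated root r = -9.
y_h = (C₁ + C₂x)e^(-9x). Forcing matches the repeated root (resonance), so try y_p = Ax² e^(-9x).
Substitute and solve for A: 2A = 7, so A = 7/2.
General solution: y = (C₁ + C₂x + (7/2)x²)e^(-9x).


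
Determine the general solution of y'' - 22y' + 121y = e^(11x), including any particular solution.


Characteristic polynomial (r - 11)² = 0; repeated root r = 11.
y_h = (C₁ + C₂x)e^(11x). Forcing matches the repeated root (resonance), so try y_p = Ax² e^(11x).
Substitute and solve for A: 2A = 1, so A = 1/2.
General solution: y = (C₁ + C₂x + (1/2)x²)e^(11x).


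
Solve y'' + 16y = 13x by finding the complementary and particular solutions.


Homogeneous: r² + 16 = 0 ⇒ r = ±4i, y_h = C₁cos(4x) + C₂sin(4x).
Polynomial forcing; try y_p = Ax + B. Then y_p'' + 16 y_p = 16(Ax + B) = 13x, so B = 0 and A = 13/16.
General solution: y = C₁cos(4x) + C₂sin(4x) + (13/16)x.


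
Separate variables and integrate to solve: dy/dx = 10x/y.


Separate variables: y dy = 10x dx.
Integrate both sides: y²/2 = 5x^2 + C₀.
Multiply by 2: y² = 10x^2 + C.


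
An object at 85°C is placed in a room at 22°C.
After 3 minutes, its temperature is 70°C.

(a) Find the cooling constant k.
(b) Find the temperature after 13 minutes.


Newton's law: T(t) = T_a + (T₀ - T_a)e^(-kt).
(a) Use T(3) = 70: (70 - 22)/(85 - 22) = e^(-k·3), so k = -ln(0.762)/3 ≈ 0.0906.
(b) Apply k to t = 13: T(13) = 22 + (63)e^(-1.178) ≈ 41.4°C.


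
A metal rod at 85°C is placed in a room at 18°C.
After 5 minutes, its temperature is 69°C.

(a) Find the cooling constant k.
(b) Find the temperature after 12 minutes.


Newton's law: T(t) = T_a + (T₀ - T_a)e^(-kt).
(a) Use T(5) = 69: (69 - 18)/(85 - 18) = e^(-k·5), so k = -ln(0.761)/5 ≈ 0.0546.
(b) Apply k to t = 12: T(12) = 18 + (67)e^(-0.655) ≈ 52.8°C.


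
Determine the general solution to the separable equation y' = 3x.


Integrate both sides with respect to x: y = ∫ 3x dx = (3/2)x^2 + C.


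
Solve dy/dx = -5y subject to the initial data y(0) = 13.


General solution of y' = -5y is y = Ce^(-5x).
Apply y(0) = 13: C = 13.
Particular solution: y = 13e^(-5x).


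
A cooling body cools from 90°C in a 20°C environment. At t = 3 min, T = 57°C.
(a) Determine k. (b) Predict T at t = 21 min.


Newton's law: T(t) = T_a + (T₀ - T_a)e^(-kt).
(a) Use T(3) = 57: (57 - 20)/(90 - 20) = e^(-k·3), so k = -ln(0.529)/3 ≈ 0.2125.
(b) Apply k to t = 21: T(21) = 20 + (70)e^(-4.463) ≈ 20.8°C.


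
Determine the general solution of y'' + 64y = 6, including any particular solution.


Homogeneous part: r² + 64 = 0 ⇒ r = ±8i, so y_h = C₁cos(8x) + C₂sin(8x).
Try constant y_p = A; plug in: 64A = 6 ⇒ A = 3/32.
General solution: y = C₁cos(8x) + C₂sin(8x) + 3/32.


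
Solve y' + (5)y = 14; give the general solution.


P(x) = 5, Q(x) = 14; integrating factor μ = e^(5x).
(μ y)' = 14e^(5x) ⇒ μ y = (14/5)e^(5x) + C.
Divide by μ: y = 14/5 + Ce^(-5x).


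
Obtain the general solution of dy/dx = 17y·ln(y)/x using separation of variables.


Separate: dy/[y ln(y)] = 17 dx/x.
Substitute u = ln(y): du/u = 17 dx/x.
Integrate: ln|ln(y)| = 17ln|x| + C₀, hence ln(y) = C·x^17.


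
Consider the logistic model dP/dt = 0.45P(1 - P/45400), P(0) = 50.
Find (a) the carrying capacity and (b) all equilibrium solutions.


Logistic ODE dP/dt = 0.45P(1 - P/45400) has equilibria where dP/dt = 0, i.e. P = 0 or P = 45400.
The coefficient (1 - P/K) = 0 when P = K, identifying K = 45400 as the carrying capacity.
(a) K = 45400; (b) equilibria P = 0 and P = 45400.


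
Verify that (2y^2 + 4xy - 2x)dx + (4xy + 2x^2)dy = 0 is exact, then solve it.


Check exactness: ∂M/∂y = 4y + 4x and ∂N/∂x = 4y + 4x; equal, so the equation is exact.
Integrate M with respect to x (treating y as constant): ∫M dx = 2xy^2 + 2x^2y - x^2 + h(y).
Differentiate w.r.t. y and set equal to N: all terms match, so h'(y) = 0 and h is a constant absorbed into C.
General solution: 2xy^2 + 2x^2y - x^2 = C.


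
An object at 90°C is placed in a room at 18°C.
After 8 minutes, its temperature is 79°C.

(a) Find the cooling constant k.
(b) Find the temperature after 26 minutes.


Newton's law: T(t) = T_a + (T₀ - T_a)e^(-kt).
(a) Use T(8) = 79: (79 - 18)/(90 - 18) = e^(-k·8), so k = -ln(0.847)/8 ≈ 0.0207.
(b) Apply k to t = 26: T(26) = 18 + (72)e^(-0.539) ≈ 60.0°C.


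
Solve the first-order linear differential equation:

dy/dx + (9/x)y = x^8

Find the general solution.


P(x) = 9/x ⇒ μ = x^9.
(x^9 y)' = x^17 ⇒ x^9 y = x^18/(18) + C.
Solve for y: y = (1/18)x^9 + C/x^9.


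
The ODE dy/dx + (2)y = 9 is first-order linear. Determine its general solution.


P(x) = 2, Q(x) = 9; integrating factor μ = e^(2x).
(μ y)' = 9e^(2x) ⇒ μ y = (9/2)e^(2x) + C.
Divide by μ: y = 9/2 + Ce^(-2x).


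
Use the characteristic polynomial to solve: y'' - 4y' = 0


Characteristic equation: r² - 4r = 0.
Factor: (r - 0)(r - 4) = 0 ⇒ r = 0, 4 (distinct real).
General solution: y = C₁ + C₂e^(4x).


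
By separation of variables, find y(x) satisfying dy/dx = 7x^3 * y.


Separate variables: dy/y = 7x^3 dx.
Integrate: ln|y| = (7/4)x^4 + C₀.
Exponentiate: y = Ce^((7/4)x^4).


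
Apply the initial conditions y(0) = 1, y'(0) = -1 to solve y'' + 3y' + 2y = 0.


Characteristic roots of r² + 3r + 2 = 0 are -1, -2.
General solution y = c₁ e^(-x) + c₂ e^(-2x).
Apply y(0) = 1: c₁ + c₂ = 1. Apply y'(0) = -1: -1 c₁ - 2 c₂ = -1.
Solve: c₁ = 1, c₂ = 0.
Particular solution: y = e^(-x) + 0e^(-2x).


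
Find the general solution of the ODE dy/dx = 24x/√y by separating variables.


Separate: √y dy = 24x dx.
Integrate: (2/3)y^(3/2) = 12x² + C.


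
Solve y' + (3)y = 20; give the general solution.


P(x) = 3, Q(x) = 20; integrating factor μ = e^(3x).
(μ y)' = 20e^(3x) ⇒ μ y = (20/3)e^(3x) + C.
Divide by μ: y = 20/3 + Ce^(-3x).


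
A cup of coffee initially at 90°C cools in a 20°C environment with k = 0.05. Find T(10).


Newton's law: dT/dt = -k(T - T_a) has solution T(t) = T_a + (T₀ - T_a)e^(-kt).
Plug in T_a = 20, T₀ = 90, k = 0.05, t = 10: T(10) = 20 + (70)e^(-0.50) ≈ 62.5°C.


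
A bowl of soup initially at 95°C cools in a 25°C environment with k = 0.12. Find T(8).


Newton's law: dT/dt = -k(T - T_a) has solution T(t) = T_a + (T₀ - T_a)e^(-kt).
Plug in T_a = 25, T₀ = 95, k = 0.12, t = 8: T(8) = 25 + (70)e^(-0.96) ≈ 51.8°C.


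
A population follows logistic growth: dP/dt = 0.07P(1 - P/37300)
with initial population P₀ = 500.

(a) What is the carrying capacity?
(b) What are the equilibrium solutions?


Logistic ODE dP/dt = 0.07P(1 - P/37300) has equilibria where dP/dt = 0, i.e. P = 0 or P = 37300.
The coefficient (1 - P/K) = 0 when P = K, identifying K = 37300 as the carrying capacity.
(a) K = 37300; (b) equilibria P = 0 and P = 37300.
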